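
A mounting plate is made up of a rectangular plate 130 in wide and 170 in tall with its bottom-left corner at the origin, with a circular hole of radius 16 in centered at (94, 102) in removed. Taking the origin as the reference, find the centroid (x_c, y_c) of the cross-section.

x_c = 63.90 in, y_c = 84.36 in

plate: A = 130 × 170 = 22100.00, centroid at (65.00, 85.00).
hole: A = −π·16² = -804.25, centroid at (94.00, 102.00).
ΣA = 21295.75 in²
ΣAx_c = (22100.00)(65.00) + (-804.25)(94.00) = 1360900.71 in³
ΣAy_c = (22100.00)(85.00) + (-804.25)(102.00) = 1796466.73 in³
x_c = 1360900.71 / 21295.75 = 63.90 in
y_c = 1796466.73 / 21295.75 = 84.36 in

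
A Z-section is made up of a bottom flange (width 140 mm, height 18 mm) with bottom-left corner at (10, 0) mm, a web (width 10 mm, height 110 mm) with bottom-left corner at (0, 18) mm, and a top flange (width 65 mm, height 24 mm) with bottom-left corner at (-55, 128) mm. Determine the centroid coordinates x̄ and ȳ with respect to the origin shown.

x̄ = 33.20 mm, ȳ = 62.04 mm

bottom flange: A = 140 × 18 = 2520.00, centroid at (80.00, 9.00).
web: A = 10 × 110 = 1100.00, centroid at (5.00, 73.00).
top flange: A = 65 × 24 = 1560.00, centroid at (-22.50, 140.00).
ΣA = 5180.00 mm²
ΣAx̄ = (2520.00)(80.00) + (1100.00)(5.00) + (1560.00)(-22.50) = 172000.00 mm³
ΣAȳ = (2520.00)(9.00) + (1100.00)(73.00) + (1560.00)(140.00) = 321380.00 mm³
x̄ = 172000.00 / 5180.00 = 33.20 mm
ȳ = 321380.00 / 5180.00 = 62.04 mm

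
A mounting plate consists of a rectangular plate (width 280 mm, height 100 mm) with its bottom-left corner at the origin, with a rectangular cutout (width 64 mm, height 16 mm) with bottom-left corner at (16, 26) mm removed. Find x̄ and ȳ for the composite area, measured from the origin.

Part | A | x̄ᵢ | ȳᵢ | A·x̄ᵢ | A·ȳᵢ
plate | 28000.00 | 140.00 | 50.00 | 3920000.00 | 1400000.00
hole | -1024.00 | 48.00 | 34.00 | -49152.00 | -34816.00
Σ | 26976.00 |  |  | 3870848.00 | 1365184.00
x̄ = 3870848.00 / 26976.00 = 143.49 mm
ȳ = 1365184.00 / 26976.00 = 50.61 mm

x̄ = 143.49 mm, ȳ = 50.61 mm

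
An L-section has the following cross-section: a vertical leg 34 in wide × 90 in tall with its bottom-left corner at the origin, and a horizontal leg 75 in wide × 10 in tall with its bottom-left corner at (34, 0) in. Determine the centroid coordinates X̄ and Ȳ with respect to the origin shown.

X̄ = 27.73 in, Ȳ = 37.13 in

Part | A | x̄ᵢ | ȳᵢ | A·x̄ᵢ | A·ȳᵢ
vertical leg | 3060.00 | 17.00 | 45.00 | 52020.00 | 137700.00
horizontal leg | 750.00 | 71.50 | 5.00 | 53625.00 | 3750.00
Σ | 3810.00 |  |  | 105645.00 | 141450.00
X̄ = 105645.00 / 3810.00 = 27.73 in
Ȳ = 141450.00 / 3810.00 = 37.13 in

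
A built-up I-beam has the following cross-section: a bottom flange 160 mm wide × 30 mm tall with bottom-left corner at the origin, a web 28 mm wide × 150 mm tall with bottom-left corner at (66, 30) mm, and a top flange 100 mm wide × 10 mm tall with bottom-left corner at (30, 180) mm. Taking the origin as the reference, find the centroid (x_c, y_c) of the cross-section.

Part | A | x̄ᵢ | ȳᵢ | A·x̄ᵢ | A·ȳᵢ
bottom flange | 4800.00 | 80.00 | 15.00 | 384000.00 | 72000.00
web | 4200.00 | 80.00 | 105.00 | 336000.00 | 441000.00
top flange | 1000.00 | 80.00 | 185.00 | 80000.00 | 185000.00
Σ | 10000.00 |  |  | 800000.00 | 698000.00
x_c = 800000.00 / 10000.00 = 80.00 mm
y_c = 698000.00 / 10000.00 = 69.80 mm

x_c = 80.00 mm, y_c = 69.80 mm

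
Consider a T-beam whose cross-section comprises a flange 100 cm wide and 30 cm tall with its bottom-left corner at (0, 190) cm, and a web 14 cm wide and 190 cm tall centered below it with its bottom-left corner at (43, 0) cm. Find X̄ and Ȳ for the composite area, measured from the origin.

X̄ = 50.00 cm, Ȳ = 153.30 cm

web: A = 14 × 190 = 2660.00, centroid at (50.00, 95.00).
flange: A = 100 × 30 = 3000.00, centroid at (50.00, 205.00).
ΣA = 5660.00 cm², ΣAX̄ = 283000.00 cm³, ΣAȲ = 867700.00 cm³.
X̄ = 283000.00/5660.00 = 50.00 cm; Ȳ = 867700.00/5660.00 = 153.30 cm.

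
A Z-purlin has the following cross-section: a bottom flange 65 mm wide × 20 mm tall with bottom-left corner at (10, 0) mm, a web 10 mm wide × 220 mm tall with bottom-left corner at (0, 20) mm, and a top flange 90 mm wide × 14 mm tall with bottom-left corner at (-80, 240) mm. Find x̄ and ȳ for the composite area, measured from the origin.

x̄ = 4.65 mm, ȳ = 128.20 mm

bottom flange: A = 65 × 20 = 1300.00, centroid at (42.50, 10.00).
web: A = 10 × 220 = 2200.00, centroid at (5.00, 130.00).
top flange: A = 90 × 14 = 1260.00, centroid at (-35.00, 247.00).
ΣA = 4760.00 mm², ΣAx̄ = 22150.00 mm³, ΣAȳ = 610220.00 mm³.
x̄ = 22150.00/4760.00 = 4.65 mm; ȳ = 610220.00/4760.00 = 128.20 mm.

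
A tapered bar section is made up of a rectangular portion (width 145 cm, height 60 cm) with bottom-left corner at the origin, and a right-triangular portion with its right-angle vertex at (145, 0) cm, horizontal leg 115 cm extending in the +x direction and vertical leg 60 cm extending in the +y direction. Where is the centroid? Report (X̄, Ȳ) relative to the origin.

X̄ = 103.97 cm, Ȳ = 27.16 cm

rectangular portion: A = 145 × 60 = 8700.00, centroid at (72.50, 30.00).
triangular portion: A = ½·115·60 = 3450.00, centroid at (183.33, 20.00).
ΣA = 12150.00 cm²
ΣAX̄ = (8700.00)(72.50) + (3450.00)(183.33) = 1263250.00 cm³
ΣAȲ = (8700.00)(30.00) + (3450.00)(20.00) = 330000.00 cm³
X̄ = 1263250.00 / 12150.00 = 103.97 cm
Ȳ = 330000.00 / 12150.00 = 27.16 cm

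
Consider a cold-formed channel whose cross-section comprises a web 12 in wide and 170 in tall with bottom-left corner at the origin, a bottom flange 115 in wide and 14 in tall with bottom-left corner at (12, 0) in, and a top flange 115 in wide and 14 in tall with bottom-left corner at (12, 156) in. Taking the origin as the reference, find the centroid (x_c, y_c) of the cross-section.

x_c = 44.87 in, y_c = 85.00 in

web: A = 12 × 170 = 2040.00, centroid at (6.00, 85.00).
bottom flange: A = 115 × 14 = 1610.00, centroid at (69.50, 7.00).
top flange: A = 115 × 14 = 1610.00, centroid at (69.50, 163.00).
ΣA = 5260.00 in²
ΣAx_c = (2040.00)(6.00) + (1610.00)(69.50) + (1610.00)(69.50) = 236030.00 in³
ΣAy_c = (2040.00)(85.00) + (1610.00)(7.00) + (1610.00)(163.00) = 447100.00 in³
x_c = 236030.00 / 5260.00 = 44.87 in
y_c = 447100.00 / 5260.00 = 85.00 in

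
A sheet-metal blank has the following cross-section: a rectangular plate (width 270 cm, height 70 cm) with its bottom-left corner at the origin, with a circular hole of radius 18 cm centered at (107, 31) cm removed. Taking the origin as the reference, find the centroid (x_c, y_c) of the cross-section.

plate: A = 270 × 70 = 18900.00, centroid at (135.00, 35.00).
hole: A = −π·18² = -1017.88, centroid at (107.00, 31.00).
ΣA = 17882.12 cm²
ΣAx_c = (18900.00)(135.00) + (-1017.88)(107.00) = 2442587.27 cm³
ΣAy_c = (18900.00)(35.00) + (-1017.88)(31.00) = 629945.84 cm³
x_c = 2442587.27 / 17882.12 = 136.59 cm
y_c = 629945.84 / 17882.12 = 35.23 cm

x_c = 136.59 cm, y_c = 35.23 cm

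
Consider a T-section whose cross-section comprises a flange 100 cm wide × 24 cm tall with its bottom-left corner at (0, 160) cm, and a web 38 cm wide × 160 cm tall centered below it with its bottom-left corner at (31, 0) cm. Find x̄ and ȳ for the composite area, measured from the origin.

web: A = 38 × 160 = 6080.00, centroid at (50.00, 80.00).
flange: A = 100 × 24 = 2400.00, centroid at (50.00, 172.00).
ΣA = 8480.00 cm²
ΣAx̄ = (6080.00)(50.00) + (2400.00)(50.00) = 424000.00 cm³
ΣAȳ = (6080.00)(80.00) + (2400.00)(172.00) = 899200.00 cm³
x̄ = 424000.00 / 8480.00 = 50.00 cm
ȳ = 899200.00 / 8480.00 = 106.04 cm

x̄ = 50.00 cm, ȳ = 106.04 cm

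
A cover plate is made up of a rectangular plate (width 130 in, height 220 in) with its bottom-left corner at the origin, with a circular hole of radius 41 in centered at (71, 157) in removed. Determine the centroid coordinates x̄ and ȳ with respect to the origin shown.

plate: A = 130 × 220 = 28600.00, centroid at (65.00, 110.00).
hole: A = −π·41² = -5281.02, centroid at (71.00, 157.00).
ΣA = 23318.98 in²
ΣAx̄ = (28600.00)(65.00) + (-5281.02)(71.00) = 1484047.78 in³
ΣAȳ = (28600.00)(110.00) + (-5281.02)(157.00) = 2316880.29 in³
x̄ = 1484047.78 / 23318.98 = 63.64 in
ȳ = 2316880.29 / 23318.98 = 99.36 in

x̄ = 63.64 in, ȳ = 99.36 in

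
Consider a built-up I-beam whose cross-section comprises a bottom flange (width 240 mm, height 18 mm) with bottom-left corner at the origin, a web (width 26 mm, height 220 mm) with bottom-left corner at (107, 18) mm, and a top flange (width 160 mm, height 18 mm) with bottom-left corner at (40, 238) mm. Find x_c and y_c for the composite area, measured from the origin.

x_c = 120.00 mm, y_c = 114.74 mm

Part | A | x̄ᵢ | ȳᵢ | A·x̄ᵢ | A·ȳᵢ
bottom flange | 4320.00 | 120.00 | 9.00 | 518400.00 | 38880.00
web | 5720.00 | 120.00 | 128.00 | 686400.00 | 732160.00
top flange | 2880.00 | 120.00 | 247.00 | 345600.00 | 711360.00
Σ | 12920.00 |  |  | 1550400.00 | 1482400.00
x_c = 1550400.00 / 12920.00 = 120.00 mm
y_c = 1482400.00 / 12920.00 = 114.74 mm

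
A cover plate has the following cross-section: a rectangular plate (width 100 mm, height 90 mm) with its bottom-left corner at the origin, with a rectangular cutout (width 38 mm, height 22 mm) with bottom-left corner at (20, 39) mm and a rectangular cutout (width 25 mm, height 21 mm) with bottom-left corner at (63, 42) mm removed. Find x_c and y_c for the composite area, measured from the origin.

x_c = 49.45 mm, y_c = 43.94 mm

Part | A | x̄ᵢ | ȳᵢ | A·x̄ᵢ | A·ȳᵢ
plate | 9000.00 | 50.00 | 45.00 | 450000.00 | 405000.00
hole 1 | -836.00 | 39.00 | 50.00 | -32604.00 | -41800.00
hole 2 | -525.00 | 75.50 | 52.50 | -39637.50 | -27562.50
Σ | 7639.00 |  |  | 377758.50 | 335637.50
x_c = 377758.50 / 7639.00 = 49.45 mm
y_c = 335637.50 / 7639.00 = 43.94 mm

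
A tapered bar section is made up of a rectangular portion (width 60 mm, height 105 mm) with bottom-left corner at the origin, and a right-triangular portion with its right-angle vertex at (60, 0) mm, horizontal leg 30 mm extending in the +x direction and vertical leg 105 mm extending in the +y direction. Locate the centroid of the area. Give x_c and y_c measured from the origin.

x_c = 38.00 mm, y_c = 49.00 mm

rectangular portion: A = 60 × 105 = 6300.00, centroid at (30.00, 52.50).
triangular portion: A = ½·30·105 = 1575.00, centroid at (70.00, 35.00).
ΣA = 7875.00 mm²
ΣAx_c = (6300.00)(30.00) + (1575.00)(70.00) = 299250.00 mm³
ΣAy_c = (6300.00)(52.50) + (1575.00)(35.00) = 385875.00 mm³
x_c = 299250.00 / 7875.00 = 38.00 mm
y_c = 385875.00 / 7875.00 = 49.00 mm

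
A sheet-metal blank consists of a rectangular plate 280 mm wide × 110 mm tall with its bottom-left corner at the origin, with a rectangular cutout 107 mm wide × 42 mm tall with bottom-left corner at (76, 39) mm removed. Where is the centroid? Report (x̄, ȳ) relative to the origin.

x̄ = 141.79 mm, ȳ = 54.15 mm

Part | A | x̄ᵢ | ȳᵢ | A·x̄ᵢ | A·ȳᵢ
plate | 30800.00 | 140.00 | 55.00 | 4312000.00 | 1694000.00
hole | -4494.00 | 129.50 | 60.00 | -581973.00 | -269640.00
Σ | 26306.00 |  |  | 3730027.00 | 1424360.00
x̄ = 3730027.00 / 26306.00 = 141.79 mm
ȳ = 1424360.00 / 26306.00 = 54.15 mm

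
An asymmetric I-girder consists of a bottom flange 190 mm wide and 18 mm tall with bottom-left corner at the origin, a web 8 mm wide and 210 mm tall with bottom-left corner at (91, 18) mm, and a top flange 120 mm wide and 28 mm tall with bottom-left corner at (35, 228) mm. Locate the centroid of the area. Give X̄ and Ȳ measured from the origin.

X̄ = 95.00 mm, Ȳ = 124.18 mm

Part | A | x̄ᵢ | ȳᵢ | A·x̄ᵢ | A·ȳᵢ
bottom flange | 3420.00 | 95.00 | 9.00 | 324900.00 | 30780.00
web | 1680.00 | 95.00 | 123.00 | 159600.00 | 206640.00
top flange | 3360.00 | 95.00 | 242.00 | 319200.00 | 813120.00
Σ | 8460.00 |  |  | 803700.00 | 1050540.00
X̄ = 803700.00 / 8460.00 = 95.00 mm
Ȳ = 1050540.00 / 8460.00 = 124.18 mm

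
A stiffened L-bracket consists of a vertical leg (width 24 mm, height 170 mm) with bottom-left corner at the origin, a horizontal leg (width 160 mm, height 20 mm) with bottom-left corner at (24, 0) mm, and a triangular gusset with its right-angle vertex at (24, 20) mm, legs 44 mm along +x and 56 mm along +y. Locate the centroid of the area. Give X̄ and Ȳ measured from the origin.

Part | A | x̄ᵢ | ȳᵢ | A·x̄ᵢ | A·ȳᵢ
vertical leg | 4080.00 | 12.00 | 85.00 | 48960.00 | 346800.00
horizontal leg | 3200.00 | 104.00 | 10.00 | 332800.00 | 32000.00
gusset | 1232.00 | 38.67 | 38.67 | 47637.33 | 47637.33
Σ | 8512.00 |  |  | 429397.33 | 426437.33
X̄ = 429397.33 / 8512.00 = 50.45 mm
Ȳ = 426437.33 / 8512.00 = 50.10 mm

X̄ = 50.45 mm, Ȳ = 50.10 mm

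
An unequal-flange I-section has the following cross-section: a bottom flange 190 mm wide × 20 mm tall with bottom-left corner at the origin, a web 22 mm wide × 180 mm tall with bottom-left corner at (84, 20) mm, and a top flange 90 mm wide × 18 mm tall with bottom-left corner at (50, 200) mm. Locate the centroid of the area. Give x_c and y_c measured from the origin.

bottom flange: A = 190 × 20 = 3800.00, centroid at (95.00, 10.00).
web: A = 22 × 180 = 3960.00, centroid at (95.00, 110.00).
top flange: A = 90 × 18 = 1620.00, centroid at (95.00, 209.00).
ΣA = 9380.00 mm²
ΣAx_c = (3800.00)(95.00) + (3960.00)(95.00) + (1620.00)(95.00) = 891100.00 mm³
ΣAy_c = (3800.00)(10.00) + (3960.00)(110.00) + (1620.00)(209.00) = 812180.00 mm³
x_c = 891100.00 / 9380.00 = 95.00 mm
y_c = 812180.00 / 9380.00 = 86.59 mm

x_c = 95.00 mm, y_c = 86.59 mm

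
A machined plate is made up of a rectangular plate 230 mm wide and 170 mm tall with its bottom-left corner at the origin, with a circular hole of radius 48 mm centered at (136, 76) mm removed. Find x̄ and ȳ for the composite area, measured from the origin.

x̄ = 110.23 mm, ȳ = 87.04 mm

Part | A | x̄ᵢ | ȳᵢ | A·x̄ᵢ | A·ȳᵢ
plate | 39100.00 | 115.00 | 85.00 | 4496500.00 | 3323500.00
hole | -7238.23 | 136.00 | 76.00 | -984399.21 | -550105.44
Σ | 31861.77 |  |  | 3512100.79 | 2773394.56
x̄ = 3512100.79 / 31861.77 = 110.23 mm
ȳ = 2773394.56 / 31861.77 = 87.04 mm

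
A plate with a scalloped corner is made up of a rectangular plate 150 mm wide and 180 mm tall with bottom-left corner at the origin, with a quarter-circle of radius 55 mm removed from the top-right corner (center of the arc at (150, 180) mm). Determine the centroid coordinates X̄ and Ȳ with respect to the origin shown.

X̄ = 70.02 mm, Ȳ = 83.57 mm

Part | A | x̄ᵢ | ȳᵢ | A·x̄ᵢ | A·ȳᵢ
plate | 27000.00 | 75.00 | 90.00 | 2025000.00 | 2430000.00
removed quarter-circle | -2375.83 | 126.66 | 156.66 | -300916.08 | -372190.97
Σ | 24624.17 |  |  | 1724083.92 | 2057809.03
X̄ = 1724083.92 / 24624.17 = 70.02 mm
Ȳ = 2057809.03 / 24624.17 = 83.57 mm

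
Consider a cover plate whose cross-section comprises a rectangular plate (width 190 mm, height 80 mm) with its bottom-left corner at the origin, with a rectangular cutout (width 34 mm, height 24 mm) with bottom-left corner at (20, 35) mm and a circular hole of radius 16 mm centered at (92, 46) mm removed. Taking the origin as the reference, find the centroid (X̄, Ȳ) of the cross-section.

X̄ = 98.66 mm, Ȳ = 39.22 mm

plate: A = 190 × 80 = 15200.00, centroid at (95.00, 40.00).
hole 1: A = −(34 × 24) = -816.00, centroid at (37.00, 47.00).
hole 2: A = −π·16² = -804.25, centroid at (92.00, 46.00).
ΣA = 13579.75 mm², ΣAX̄ = 1339817.21 mm³, ΣAȲ = 532652.60 mm³.
X̄ = 1339817.21/13579.75 = 98.66 mm; Ȳ = 532652.60/13579.75 = 39.22 mm.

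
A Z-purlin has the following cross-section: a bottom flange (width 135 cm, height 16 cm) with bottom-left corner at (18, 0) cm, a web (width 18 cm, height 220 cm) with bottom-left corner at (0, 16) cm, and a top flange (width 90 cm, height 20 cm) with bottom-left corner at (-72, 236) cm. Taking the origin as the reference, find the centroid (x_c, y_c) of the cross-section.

x_c = 21.68 cm, y_c = 121.09 cm

bottom flange: A = 135 × 16 = 2160.00, centroid at (85.50, 8.00).
web: A = 18 × 220 = 3960.00, centroid at (9.00, 126.00).
top flange: A = 90 × 20 = 1800.00, centroid at (-27.00, 246.00).
ΣA = 7920.00 cm²
ΣAx_c = (2160.00)(85.50) + (3960.00)(9.00) + (1800.00)(-27.00) = 171720.00 cm³
ΣAy_c = (2160.00)(8.00) + (3960.00)(126.00) + (1800.00)(246.00) = 959040.00 cm³
x_c = 171720.00 / 7920.00 = 21.68 cm
y_c = 959040.00 / 7920.00 = 121.09 cm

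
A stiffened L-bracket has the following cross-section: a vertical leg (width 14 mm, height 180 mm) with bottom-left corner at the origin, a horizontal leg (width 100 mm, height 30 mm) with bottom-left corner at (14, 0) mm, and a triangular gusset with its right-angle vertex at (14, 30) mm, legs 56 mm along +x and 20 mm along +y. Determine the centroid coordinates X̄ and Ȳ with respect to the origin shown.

vertical leg: A = 14 × 180 = 2520.00, centroid at (7.00, 90.00).
horizontal leg: A = 100 × 30 = 3000.00, centroid at (64.00, 15.00).
gusset: A = ½·56·20 = 560.00, centroid at (32.67, 36.67).
ΣA = 6080.00 mm²
ΣAX̄ = (2520.00)(7.00) + (3000.00)(64.00) + (560.00)(32.67) = 227933.33 mm³
ΣAȲ = (2520.00)(90.00) + (3000.00)(15.00) + (560.00)(36.67) = 292333.33 mm³
X̄ = 227933.33 / 6080.00 = 37.49 mm
Ȳ = 292333.33 / 6080.00 = 48.08 mm

X̄ = 37.49 mm, Ȳ = 48.08 mm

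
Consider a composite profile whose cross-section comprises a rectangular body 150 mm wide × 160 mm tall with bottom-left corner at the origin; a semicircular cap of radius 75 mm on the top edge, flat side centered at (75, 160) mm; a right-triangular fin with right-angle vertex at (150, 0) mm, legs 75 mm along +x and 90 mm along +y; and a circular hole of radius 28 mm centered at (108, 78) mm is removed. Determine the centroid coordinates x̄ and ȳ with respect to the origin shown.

rectangular body: A = 150 × 160 = 24000.00, centroid at (75.00, 80.00).
semicircular top: A = ½π·75² = 8835.73, centroid at (75.00, 191.83).
triangular fin: A = ½·75·90 = 3375.00, centroid at (175.00, 30.00).
hole: A = −π·28² = -2463.01, centroid at (108.00, 78.00).
ΣA = 33747.72 mm², ΣAx̄ = 2787299.77 mm³, ΣAȳ = 3524102.02 mm³.
x̄ = 2787299.77/33747.72 = 82.59 mm; ȳ = 3524102.02/33747.72 = 104.42 mm.

x̄ = 82.59 mm, ȳ = 104.42 mm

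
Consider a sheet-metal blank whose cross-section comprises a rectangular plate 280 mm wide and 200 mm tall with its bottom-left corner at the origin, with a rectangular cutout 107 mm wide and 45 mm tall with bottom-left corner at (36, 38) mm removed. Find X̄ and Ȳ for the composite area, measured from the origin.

X̄ = 144.75 mm, Ȳ = 103.72 mm

plate: A = 280 × 200 = 56000.00, centroid at (140.00, 100.00).
hole: A = −(107 × 45) = -4815.00, centroid at (89.50, 60.50).
ΣA = 51185.00 mm²
ΣAX̄ = (56000.00)(140.00) + (-4815.00)(89.50) = 7409057.50 mm³
ΣAȲ = (56000.00)(100.00) + (-4815.00)(60.50) = 5308692.50 mm³
X̄ = 7409057.50 / 51185.00 = 144.75 mm
Ȳ = 5308692.50 / 51185.00 = 103.72 mm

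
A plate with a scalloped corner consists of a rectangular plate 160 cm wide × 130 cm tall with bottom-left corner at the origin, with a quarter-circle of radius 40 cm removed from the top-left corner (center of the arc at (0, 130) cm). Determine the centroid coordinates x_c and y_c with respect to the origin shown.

x_c = 84.05 cm, y_c = 61.91 cm

plate: A = 160 × 130 = 20800.00, centroid at (80.00, 65.00).
removed quarter-circle: A = −¼π·40² = -1256.64, centroid at (16.98, 113.02).
ΣA = 19543.36 cm², ΣAx_c = 1642666.67 cm³, ΣAy_c = 1209970.52 cm³.
x_c = 1642666.67/19543.36 = 84.05 cm; y_c = 1209970.52/19543.36 = 61.91 cm.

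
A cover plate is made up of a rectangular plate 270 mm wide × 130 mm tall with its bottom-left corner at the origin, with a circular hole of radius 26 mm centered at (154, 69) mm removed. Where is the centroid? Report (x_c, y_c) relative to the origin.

x_c = 133.78 mm, y_c = 64.74 mm

plate: A = 270 × 130 = 35100.00, centroid at (135.00, 65.00).
hole: A = −π·26² = -2123.72, centroid at (154.00, 69.00).
ΣA = 32976.28 mm², ΣAx_c = 4411447.64 mm³, ΣAy_c = 2134963.55 mm³.
x_c = 4411447.64/32976.28 = 133.78 mm; y_c = 2134963.55/32976.28 = 64.74 mm.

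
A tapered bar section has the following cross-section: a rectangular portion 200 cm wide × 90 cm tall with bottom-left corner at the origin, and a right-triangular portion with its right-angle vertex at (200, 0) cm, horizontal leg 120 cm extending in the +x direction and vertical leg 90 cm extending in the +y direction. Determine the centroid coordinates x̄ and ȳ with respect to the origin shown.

Part | A | x̄ᵢ | ȳᵢ | A·x̄ᵢ | A·ȳᵢ
rectangular portion | 18000.00 | 100.00 | 45.00 | 1800000.00 | 810000.00
triangular portion | 5400.00 | 240.00 | 30.00 | 1296000.00 | 162000.00
Σ | 23400.00 |  |  | 3096000.00 | 972000.00
x̄ = 3096000.00 / 23400.00 = 132.31 cm
ȳ = 972000.00 / 23400.00 = 41.54 cm

x̄ = 132.31 cm, ȳ = 41.54 cm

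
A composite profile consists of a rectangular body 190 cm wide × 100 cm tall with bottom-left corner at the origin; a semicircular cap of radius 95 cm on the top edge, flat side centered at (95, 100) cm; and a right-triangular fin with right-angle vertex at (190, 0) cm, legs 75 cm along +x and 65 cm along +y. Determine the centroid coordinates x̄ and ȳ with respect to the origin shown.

x̄ = 103.21 cm, ȳ = 84.01 cm

rectangular body: A = 190 × 100 = 19000.00, centroid at (95.00, 50.00).
semicircular top: A = ½π·95² = 14176.44, centroid at (95.00, 140.32).
triangular fin: A = ½·75·65 = 2437.50, centroid at (215.00, 21.67).
ΣA = 35613.94 cm²
ΣAx̄ = (19000.00)(95.00) + (14176.44)(95.00) + (2437.50)(215.00) = 3675824.00 cm³
ΣAȳ = (19000.00)(50.00) + (14176.44)(140.32) + (2437.50)(21.67) = 2992039.52 cm³
x̄ = 3675824.00 / 35613.94 = 103.21 cm
ȳ = 2992039.52 / 35613.94 = 84.01 cm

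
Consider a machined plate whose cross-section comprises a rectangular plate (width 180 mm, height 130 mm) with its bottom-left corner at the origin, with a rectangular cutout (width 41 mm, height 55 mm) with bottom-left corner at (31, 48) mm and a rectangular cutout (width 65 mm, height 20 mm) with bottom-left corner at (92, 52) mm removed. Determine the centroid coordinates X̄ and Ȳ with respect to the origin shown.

X̄ = 92.11 mm, Ȳ = 64.00 mm

Part | A | x̄ᵢ | ȳᵢ | A·x̄ᵢ | A·ȳᵢ
plate | 23400.00 | 90.00 | 65.00 | 2106000.00 | 1521000.00
hole 1 | -2255.00 | 51.50 | 75.50 | -116132.50 | -170252.50
hole 2 | -1300.00 | 124.50 | 62.00 | -161850.00 | -80600.00
Σ | 19845.00 |  |  | 1828017.50 | 1270147.50
X̄ = 1828017.50 / 19845.00 = 92.11 mm
Ȳ = 1270147.50 / 19845.00 = 64.00 mm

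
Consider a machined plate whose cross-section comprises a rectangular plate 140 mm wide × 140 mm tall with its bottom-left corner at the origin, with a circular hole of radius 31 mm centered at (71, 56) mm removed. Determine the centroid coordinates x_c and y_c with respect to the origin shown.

x_c = 69.82 mm, y_c = 72.55 mm

plate: A = 140 × 140 = 19600.00, centroid at (70.00, 70.00).
hole: A = −π·31² = -3019.07, centroid at (71.00, 56.00).
ΣA = 16580.93 mm², ΣAx_c = 1157645.99 mm³, ΣAy_c = 1202932.05 mm³.
x_c = 1157645.99/16580.93 = 69.82 mm; y_c = 1202932.05/16580.93 = 72.55 mm.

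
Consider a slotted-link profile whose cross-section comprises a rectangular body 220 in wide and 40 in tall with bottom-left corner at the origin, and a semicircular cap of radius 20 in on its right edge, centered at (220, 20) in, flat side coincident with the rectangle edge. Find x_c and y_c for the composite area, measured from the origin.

Part | A | x̄ᵢ | ȳᵢ | A·x̄ᵢ | A·ȳᵢ
rectangular body | 8800.00 | 110.00 | 20.00 | 968000.00 | 176000.00
semicircular end | 628.32 | 228.49 | 20.00 | 143563.41 | 12566.37
Σ | 9428.32 |  |  | 1111563.41 | 188566.37
x_c = 1111563.41 / 9428.32 = 117.90 in
y_c = 188566.37 / 9428.32 = 20.00 in

x_c = 117.90 in, y_c = 20.00 in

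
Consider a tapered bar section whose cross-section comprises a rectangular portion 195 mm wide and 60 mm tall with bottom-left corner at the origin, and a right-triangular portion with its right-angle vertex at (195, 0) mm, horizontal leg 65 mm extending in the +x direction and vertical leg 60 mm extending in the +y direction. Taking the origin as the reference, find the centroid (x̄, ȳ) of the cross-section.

Part | A | x̄ᵢ | ȳᵢ | A·x̄ᵢ | A·ȳᵢ
rectangular portion | 11700.00 | 97.50 | 30.00 | 1140750.00 | 351000.00
triangular portion | 1950.00 | 216.67 | 20.00 | 422500.00 | 39000.00
Σ | 13650.00 |  |  | 1563250.00 | 390000.00
x̄ = 1563250.00 / 13650.00 = 114.52 mm
ȳ = 390000.00 / 13650.00 = 28.57 mm

x̄ = 114.52 mm, ȳ = 28.57 mm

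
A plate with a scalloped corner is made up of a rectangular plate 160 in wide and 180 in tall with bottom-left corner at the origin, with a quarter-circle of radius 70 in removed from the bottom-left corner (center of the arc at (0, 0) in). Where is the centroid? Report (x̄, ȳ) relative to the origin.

x̄ = 87.76 in, ȳ = 99.30 in

plate: A = 160 × 180 = 28800.00, centroid at (80.00, 90.00).
removed quarter-circle: A = −¼π·70² = -3848.45, centroid at (29.71, 29.71).
ΣA = 24951.55 in², ΣAx̄ = 2189666.67 in³, ΣAȳ = 2477666.67 in³.
x̄ = 2189666.67/24951.55 = 87.76 in; ȳ = 2477666.67/24951.55 = 99.30 in.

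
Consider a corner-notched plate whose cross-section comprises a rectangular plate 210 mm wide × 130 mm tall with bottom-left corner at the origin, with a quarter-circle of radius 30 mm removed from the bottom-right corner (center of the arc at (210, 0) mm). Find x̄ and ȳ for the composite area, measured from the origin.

plate: A = 210 × 130 = 27300.00, centroid at (105.00, 65.00).
removed quarter-circle: A = −¼π·30² = -706.86, centroid at (197.27, 12.73).
ΣA = 26593.14 mm²
ΣAx̄ = (27300.00)(105.00) + (-706.86)(197.27) = 2727059.75 mm³
ΣAȳ = (27300.00)(65.00) + (-706.86)(12.73) = 1765500.00 mm³
x̄ = 2727059.75 / 26593.14 = 102.55 mm
ȳ = 1765500.00 / 26593.14 = 66.39 mm

x̄ = 102.55 mm, ȳ = 66.39 mm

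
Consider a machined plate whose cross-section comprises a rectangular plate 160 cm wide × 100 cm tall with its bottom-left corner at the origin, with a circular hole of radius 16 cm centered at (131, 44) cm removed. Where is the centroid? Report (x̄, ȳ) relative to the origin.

x̄ = 77.30 cm, ȳ = 50.32 cm

Part | A | x̄ᵢ | ȳᵢ | A·x̄ᵢ | A·ȳᵢ
plate | 16000.00 | 80.00 | 50.00 | 1280000.00 | 800000.00
hole | -804.25 | 131.00 | 44.00 | -105356.45 | -35386.90
Σ | 15195.75 |  |  | 1174643.55 | 764613.10
x̄ = 1174643.55 / 15195.75 = 77.30 cm
ȳ = 764613.10 / 15195.75 = 50.32 cm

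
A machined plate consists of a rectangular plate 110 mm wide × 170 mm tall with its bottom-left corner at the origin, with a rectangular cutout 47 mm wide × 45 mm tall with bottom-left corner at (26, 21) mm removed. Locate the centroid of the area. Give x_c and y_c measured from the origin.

Part | A | x̄ᵢ | ȳᵢ | A·x̄ᵢ | A·ȳᵢ
plate | 18700.00 | 55.00 | 85.00 | 1028500.00 | 1589500.00
hole | -2115.00 | 49.50 | 43.50 | -104692.50 | -92002.50
Σ | 16585.00 |  |  | 923807.50 | 1497497.50
x_c = 923807.50 / 16585.00 = 55.70 mm
y_c = 1497497.50 / 16585.00 = 90.29 mm

x_c = 55.70 mm, y_c = 90.29 mm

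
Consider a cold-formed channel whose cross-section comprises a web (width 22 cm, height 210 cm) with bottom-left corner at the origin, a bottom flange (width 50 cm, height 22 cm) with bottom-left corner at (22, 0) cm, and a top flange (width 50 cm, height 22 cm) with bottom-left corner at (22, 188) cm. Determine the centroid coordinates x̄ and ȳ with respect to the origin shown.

x̄ = 22.61 cm, ȳ = 105.00 cm

web: A = 22 × 210 = 4620.00, centroid at (11.00, 105.00).
bottom flange: A = 50 × 22 = 1100.00, centroid at (47.00, 11.00).
top flange: A = 50 × 22 = 1100.00, centroid at (47.00, 199.00).
ΣA = 6820.00 cm²
ΣAx̄ = (4620.00)(11.00) + (1100.00)(47.00) + (1100.00)(47.00) = 154220.00 cm³
ΣAȳ = (4620.00)(105.00) + (1100.00)(11.00) + (1100.00)(199.00) = 716100.00 cm³
x̄ = 154220.00 / 6820.00 = 22.61 cm
ȳ = 716100.00 / 6820.00 = 105.00 cm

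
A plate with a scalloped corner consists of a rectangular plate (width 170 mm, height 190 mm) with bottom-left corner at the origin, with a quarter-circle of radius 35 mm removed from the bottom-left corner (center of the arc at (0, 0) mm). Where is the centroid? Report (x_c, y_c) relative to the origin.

plate: A = 170 × 190 = 32300.00, centroid at (85.00, 95.00).
removed quarter-circle: A = −¼π·35² = -962.11, centroid at (14.85, 14.85).
ΣA = 31337.89 mm², ΣAx_c = 2731208.33 mm³, ΣAy_c = 3054208.33 mm³.
x_c = 2731208.33/31337.89 = 87.15 mm; y_c = 3054208.33/31337.89 = 97.46 mm.

x_c = 87.15 mm, y_c = 97.46 mm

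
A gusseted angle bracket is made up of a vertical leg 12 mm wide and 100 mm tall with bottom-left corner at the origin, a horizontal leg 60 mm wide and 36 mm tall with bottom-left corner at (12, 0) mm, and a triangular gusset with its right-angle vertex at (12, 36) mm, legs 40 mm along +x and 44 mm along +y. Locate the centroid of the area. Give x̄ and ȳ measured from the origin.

x̄ = 28.35 mm, ȳ = 33.84 mm

Part | A | x̄ᵢ | ȳᵢ | A·x̄ᵢ | A·ȳᵢ
vertical leg | 1200.00 | 6.00 | 50.00 | 7200.00 | 60000.00
horizontal leg | 2160.00 | 42.00 | 18.00 | 90720.00 | 38880.00
gusset | 880.00 | 25.33 | 50.67 | 22293.33 | 44586.67
Σ | 4240.00 |  |  | 120213.33 | 143466.67
x̄ = 120213.33 / 4240.00 = 28.35 mm
ȳ = 143466.67 / 4240.00 = 33.84 mm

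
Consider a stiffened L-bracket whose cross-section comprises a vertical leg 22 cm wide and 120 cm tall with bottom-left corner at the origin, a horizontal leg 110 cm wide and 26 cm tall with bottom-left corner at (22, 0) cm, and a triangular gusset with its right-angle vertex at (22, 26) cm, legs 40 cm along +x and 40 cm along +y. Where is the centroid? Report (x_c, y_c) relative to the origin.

x_c = 44.05 cm, y_c = 36.04 cm

vertical leg: A = 22 × 120 = 2640.00, centroid at (11.00, 60.00).
horizontal leg: A = 110 × 26 = 2860.00, centroid at (77.00, 13.00).
gusset: A = ½·40·40 = 800.00, centroid at (35.33, 39.33).
ΣA = 6300.00 cm², ΣAx_c = 277526.67 cm³, ΣAy_c = 227046.67 cm³.
x_c = 277526.67/6300.00 = 44.05 cm; y_c = 227046.67/6300.00 = 36.04 cm.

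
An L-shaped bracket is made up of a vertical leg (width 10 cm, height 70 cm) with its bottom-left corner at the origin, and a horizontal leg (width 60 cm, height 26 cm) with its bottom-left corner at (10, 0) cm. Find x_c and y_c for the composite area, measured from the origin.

x_c = 29.16 cm, y_c = 19.81 cm

vertical leg: A = 10 × 70 = 700.00, centroid at (5.00, 35.00).
horizontal leg: A = 60 × 26 = 1560.00, centroid at (40.00, 13.00).
ΣA = 2260.00 cm²
ΣAx_c = (700.00)(5.00) + (1560.00)(40.00) = 65900.00 cm³
ΣAy_c = (700.00)(35.00) + (1560.00)(13.00) = 44780.00 cm³
x_c = 65900.00 / 2260.00 = 29.16 cm
y_c = 44780.00 / 2260.00 = 19.81 cm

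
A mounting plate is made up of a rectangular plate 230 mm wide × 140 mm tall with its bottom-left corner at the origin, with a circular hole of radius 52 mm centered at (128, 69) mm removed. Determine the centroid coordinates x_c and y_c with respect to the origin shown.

plate: A = 230 × 140 = 32200.00, centroid at (115.00, 70.00).
hole: A = −π·52² = -8494.87, centroid at (128.00, 69.00).
ΣA = 23705.13 mm²
ΣAx_c = (32200.00)(115.00) + (-8494.87)(128.00) = 2615657.08 mm³
ΣAy_c = (32200.00)(70.00) + (-8494.87)(69.00) = 1667854.21 mm³
x_c = 2615657.08 / 23705.13 = 110.34 mm
y_c = 1667854.21 / 23705.13 = 70.36 mm

x_c = 110.34 mm, y_c = 70.36 mm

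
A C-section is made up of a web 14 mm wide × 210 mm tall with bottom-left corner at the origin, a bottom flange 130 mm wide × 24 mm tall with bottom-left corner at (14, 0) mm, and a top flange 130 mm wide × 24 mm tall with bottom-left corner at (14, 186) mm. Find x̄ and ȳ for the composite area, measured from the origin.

x̄ = 55.94 mm, ȳ = 105.00 mm

web: A = 14 × 210 = 2940.00, centroid at (7.00, 105.00).
bottom flange: A = 130 × 24 = 3120.00, centroid at (79.00, 12.00).
top flange: A = 130 × 24 = 3120.00, centroid at (79.00, 198.00).
ΣA = 9180.00 mm²
ΣAx̄ = (2940.00)(7.00) + (3120.00)(79.00) + (3120.00)(79.00) = 513540.00 mm³
ΣAȳ = (2940.00)(105.00) + (3120.00)(12.00) + (3120.00)(198.00) = 963900.00 mm³
x̄ = 513540.00 / 9180.00 = 55.94 mm
ȳ = 963900.00 / 9180.00 = 105.00 mm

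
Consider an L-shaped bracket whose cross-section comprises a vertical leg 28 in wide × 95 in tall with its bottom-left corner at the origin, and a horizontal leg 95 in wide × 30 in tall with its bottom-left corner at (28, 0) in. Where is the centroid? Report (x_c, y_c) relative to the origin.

x_c = 45.81 in, y_c = 30.69 in

vertical leg: A = 28 × 95 = 2660.00, centroid at (14.00, 47.50).
horizontal leg: A = 95 × 30 = 2850.00, centroid at (75.50, 15.00).
ΣA = 5510.00 in², ΣAx_c = 252415.00 in³, ΣAy_c = 169100.00 in³.
x_c = 252415.00/5510.00 = 45.81 in; y_c = 169100.00/5510.00 = 30.69 in.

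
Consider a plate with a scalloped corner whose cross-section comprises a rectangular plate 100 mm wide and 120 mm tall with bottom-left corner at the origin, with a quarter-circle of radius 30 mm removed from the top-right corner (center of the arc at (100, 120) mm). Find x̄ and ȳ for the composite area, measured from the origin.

plate: A = 100 × 120 = 12000.00, centroid at (50.00, 60.00).
removed quarter-circle: A = −¼π·30² = -706.86, centroid at (87.27, 107.27).
ΣA = 11293.14 mm²
ΣAx̄ = (12000.00)(50.00) + (-706.86)(87.27) = 538314.17 mm³
ΣAȳ = (12000.00)(60.00) + (-706.86)(107.27) = 644177.00 mm³
x̄ = 538314.17 / 11293.14 = 47.67 mm
ȳ = 644177.00 / 11293.14 = 57.04 mm

x̄ = 47.67 mm, ȳ = 57.04 mm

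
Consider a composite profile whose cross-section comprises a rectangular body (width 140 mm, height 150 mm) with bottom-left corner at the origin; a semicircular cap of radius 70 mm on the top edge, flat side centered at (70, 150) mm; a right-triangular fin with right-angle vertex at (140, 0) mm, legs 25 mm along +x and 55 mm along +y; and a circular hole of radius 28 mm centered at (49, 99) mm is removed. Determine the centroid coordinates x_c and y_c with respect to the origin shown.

rectangular body: A = 140 × 150 = 21000.00, centroid at (70.00, 75.00).
semicircular top: A = ½π·70² = 7696.90, centroid at (70.00, 179.71).
triangular fin: A = ½·25·55 = 687.50, centroid at (148.33, 18.33).
hole: A = −π·28² = -2463.01, centroid at (49.00, 99.00).
ΣA = 26921.39 mm²
ΣAx_c = (21000.00)(70.00) + (7696.90)(70.00) + (687.50)(148.33) + (-2463.01)(49.00) = 1990074.88 mm³
ΣAy_c = (21000.00)(75.00) + (7696.90)(179.71) + (687.50)(18.33) + (-2463.01)(99.00) = 2726968.28 mm³
x_c = 1990074.88 / 26921.39 = 73.92 mm
y_c = 2726968.28 / 26921.39 = 101.29 mm

x_c = 73.92 mm, y_c = 101.29 mm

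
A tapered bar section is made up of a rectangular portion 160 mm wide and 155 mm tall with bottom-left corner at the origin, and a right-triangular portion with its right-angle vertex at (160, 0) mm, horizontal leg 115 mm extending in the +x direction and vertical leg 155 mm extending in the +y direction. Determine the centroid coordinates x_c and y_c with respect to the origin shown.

x_c = 111.28 mm, y_c = 70.67 mm

rectangular portion: A = 160 × 155 = 24800.00, centroid at (80.00, 77.50).
triangular portion: A = ½·115·155 = 8912.50, centroid at (198.33, 51.67).
ΣA = 33712.50 mm²
ΣAx_c = (24800.00)(80.00) + (8912.50)(198.33) = 3751645.83 mm³
ΣAy_c = (24800.00)(77.50) + (8912.50)(51.67) = 2382479.17 mm³
x_c = 3751645.83 / 33712.50 = 111.28 mm
y_c = 2382479.17 / 33712.50 = 70.67 mm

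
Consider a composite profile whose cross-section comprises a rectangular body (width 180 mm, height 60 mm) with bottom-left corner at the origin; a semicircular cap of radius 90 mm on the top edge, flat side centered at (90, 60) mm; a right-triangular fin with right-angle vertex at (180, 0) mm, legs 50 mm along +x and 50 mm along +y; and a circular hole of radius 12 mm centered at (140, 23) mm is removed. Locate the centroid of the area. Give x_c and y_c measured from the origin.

x_c = 94.55 mm, y_c = 65.12 mm

Part | A | x̄ᵢ | ȳᵢ | A·x̄ᵢ | A·ȳᵢ
rectangular body | 10800.00 | 90.00 | 30.00 | 972000.00 | 324000.00
semicircular top | 12723.45 | 90.00 | 98.20 | 1145110.52 | 1249407.01
triangular fin | 1250.00 | 196.67 | 16.67 | 245833.33 | 20833.33
hole | -452.39 | 140.00 | 23.00 | -63334.51 | -10404.95
Σ | 24321.06 |  |  | 2299609.35 | 1583835.39
x_c = 2299609.35 / 24321.06 = 94.55 mm
y_c = 1583835.39 / 24321.06 = 65.12 mm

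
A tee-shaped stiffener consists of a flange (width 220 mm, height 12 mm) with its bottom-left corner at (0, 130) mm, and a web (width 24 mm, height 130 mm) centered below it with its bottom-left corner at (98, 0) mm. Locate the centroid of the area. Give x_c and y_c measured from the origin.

Part | A | x̄ᵢ | ȳᵢ | A·x̄ᵢ | A·ȳᵢ
web | 3120.00 | 110.00 | 65.00 | 343200.00 | 202800.00
flange | 2640.00 | 110.00 | 136.00 | 290400.00 | 359040.00
Σ | 5760.00 |  |  | 633600.00 | 561840.00
x_c = 633600.00 / 5760.00 = 110.00 mm
y_c = 561840.00 / 5760.00 = 97.54 mm

x_c = 110.00 mm, y_c = 97.54 mm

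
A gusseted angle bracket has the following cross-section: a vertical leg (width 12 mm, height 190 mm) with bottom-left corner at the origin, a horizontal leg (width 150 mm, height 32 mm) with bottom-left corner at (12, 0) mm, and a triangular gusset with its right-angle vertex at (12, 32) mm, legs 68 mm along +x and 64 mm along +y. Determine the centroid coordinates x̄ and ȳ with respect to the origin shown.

x̄ = 54.74 mm, ȳ = 44.24 mm

Part | A | x̄ᵢ | ȳᵢ | A·x̄ᵢ | A·ȳᵢ
vertical leg | 2280.00 | 6.00 | 95.00 | 13680.00 | 216600.00
horizontal leg | 4800.00 | 87.00 | 16.00 | 417600.00 | 76800.00
gusset | 2176.00 | 34.67 | 53.33 | 75434.67 | 116053.33
Σ | 9256.00 |  |  | 506714.67 | 409453.33
x̄ = 506714.67 / 9256.00 = 54.74 mm
ȳ = 409453.33 / 9256.00 = 44.24 mm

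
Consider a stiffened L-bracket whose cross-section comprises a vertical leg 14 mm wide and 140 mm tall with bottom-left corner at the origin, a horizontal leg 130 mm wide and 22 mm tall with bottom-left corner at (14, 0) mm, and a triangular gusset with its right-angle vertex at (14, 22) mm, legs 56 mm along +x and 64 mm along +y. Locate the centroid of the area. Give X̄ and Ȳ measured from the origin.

X̄ = 45.10 mm, Ȳ = 37.25 mm

vertical leg: A = 14 × 140 = 1960.00, centroid at (7.00, 70.00).
horizontal leg: A = 130 × 22 = 2860.00, centroid at (79.00, 11.00).
gusset: A = ½·56·64 = 1792.00, centroid at (32.67, 43.33).
ΣA = 6612.00 mm²
ΣAX̄ = (1960.00)(7.00) + (2860.00)(79.00) + (1792.00)(32.67) = 298198.67 mm³
ΣAȲ = (1960.00)(70.00) + (2860.00)(11.00) + (1792.00)(43.33) = 246313.33 mm³
X̄ = 298198.67 / 6612.00 = 45.10 mm
Ȳ = 246313.33 / 6612.00 = 37.25 mm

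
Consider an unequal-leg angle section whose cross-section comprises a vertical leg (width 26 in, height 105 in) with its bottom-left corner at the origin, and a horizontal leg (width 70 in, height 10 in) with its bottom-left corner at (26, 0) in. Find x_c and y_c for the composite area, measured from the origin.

x_c = 22.80 in, y_c = 42.81 in

vertical leg: A = 26 × 105 = 2730.00, centroid at (13.00, 52.50).
horizontal leg: A = 70 × 10 = 700.00, centroid at (61.00, 5.00).
ΣA = 3430.00 in²
ΣAx_c = (2730.00)(13.00) + (700.00)(61.00) = 78190.00 in³
ΣAy_c = (2730.00)(52.50) + (700.00)(5.00) = 146825.00 in³
x_c = 78190.00 / 3430.00 = 22.80 in
y_c = 146825.00 / 3430.00 = 42.81 in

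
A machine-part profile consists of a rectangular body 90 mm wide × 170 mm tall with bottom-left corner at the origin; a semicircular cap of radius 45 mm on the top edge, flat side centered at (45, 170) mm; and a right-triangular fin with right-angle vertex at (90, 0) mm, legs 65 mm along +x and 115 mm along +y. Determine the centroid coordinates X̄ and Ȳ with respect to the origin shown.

X̄ = 56.21 mm, Ȳ = 92.05 mm

rectangular body: A = 90 × 170 = 15300.00, centroid at (45.00, 85.00).
semicircular top: A = ½π·45² = 3180.86, centroid at (45.00, 189.10).
triangular fin: A = ½·65·115 = 3737.50, centroid at (111.67, 38.33).
ΣA = 22218.36 mm²
ΣAX̄ = (15300.00)(45.00) + (3180.86)(45.00) + (3737.50)(111.67) = 1248992.98 mm³
ΣAȲ = (15300.00)(85.00) + (3180.86)(189.10) + (3737.50)(38.33) = 2045267.47 mm³
X̄ = 1248992.98 / 22218.36 = 56.21 mm
Ȳ = 2045267.47 / 22218.36 = 92.05 mm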